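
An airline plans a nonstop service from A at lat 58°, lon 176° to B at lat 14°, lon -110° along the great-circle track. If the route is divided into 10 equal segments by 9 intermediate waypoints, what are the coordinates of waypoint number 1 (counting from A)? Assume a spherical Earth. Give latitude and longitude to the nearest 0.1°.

≈ lat 56.6°, lon -171.3°

Convert each endpoint to a unit vector on the sphere (x = cos φ cos λ, y = cos φ sin λ, z = sin φ).
The central angle between the endpoints is δ = arccos(p₁·p₂) ≈ 1.217 rad (69.7°).
Interpolate at f = 1/10 with slerp weights a = sin((1−f)δ)/sin δ ≈ 0.948, b = sin(fδ)/sin δ ≈ 0.129.
p = a·p₁ + b·p₂ ≈ (-0.544, -0.083, 0.835); φ = arcsin(p_z) ≈ 56.62°, λ = atan2(p_y, p_x) ≈ -171.33°.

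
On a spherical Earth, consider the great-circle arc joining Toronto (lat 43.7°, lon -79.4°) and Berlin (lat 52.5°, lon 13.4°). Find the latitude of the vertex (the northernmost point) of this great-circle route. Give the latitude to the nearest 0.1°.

≈ 58.9°

The great circle lies in the plane with unit normal n̂ = (p₁ × p₂)/|p₁ × p₂|.
Here n̂_z ≈ +0.517; the vertex latitude is φ_max = arccos|n̂_z| ≈ 58.9°.
Check via Clairaut: cos φ_max = |cos φ₁| · sin C = cos(43.7°)·sin(45.7°) ≈ 0.517, again giving ≈ 58.9°.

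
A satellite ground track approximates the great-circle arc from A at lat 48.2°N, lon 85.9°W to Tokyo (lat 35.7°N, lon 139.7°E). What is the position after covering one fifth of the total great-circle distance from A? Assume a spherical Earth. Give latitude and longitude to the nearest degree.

≈ lat 61°N, lon 107°W

Write both endpoints as unit vectors p₁, p₂ with components (cos φ cos λ, cos φ sin λ, sin φ).
The central angle between the endpoints is δ = arccos(p₁·p₂) ≈ 1.514 rad (86.8°).
Interpolate at f = 1/5 with slerp weights a = sin((1−f)δ)/sin δ ≈ 0.938, b = sin(fδ)/sin δ ≈ 0.299.
p = a·p₁ + b·p₂ ≈ (-0.140, -0.466, 0.873); φ = arcsin(p_z) ≈ 60.85°, λ = atan2(p_y, p_x) ≈ -106.75°.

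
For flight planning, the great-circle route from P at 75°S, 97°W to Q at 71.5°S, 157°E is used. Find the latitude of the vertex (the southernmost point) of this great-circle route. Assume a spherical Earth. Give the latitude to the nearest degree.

≈ 80°S

The great circle lies in the plane with unit normal n̂ = (p₁ × p₂)/|p₁ × p₂|.
Here n̂_z ≈ -0.176; the vertex latitude is φ_max = arccos|n̂_z| ≈ 79.9°.
Check via Clairaut: cos φ_max = |cos φ₁| · sin C = cos(75.0°)·sin(137.2°) ≈ 0.176, again giving ≈ 79.9°.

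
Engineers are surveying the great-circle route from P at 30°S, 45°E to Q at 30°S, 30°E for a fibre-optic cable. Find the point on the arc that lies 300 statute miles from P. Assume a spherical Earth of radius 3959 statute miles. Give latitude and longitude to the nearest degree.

The haversine formula gives a central angle δ ≈ 0.227 rad (13.0°) between the endpoints. The total great-circle distance is δ·R ≈ 0.227 × 3959 ≈ 897 mi, so the target fraction is f = 300/897 ≈ 0.334.
Interpolate at f ≈ 0.334 with slerp weights a = sin((1−f)δ)/sin δ ≈ 0.669, b = sin(fδ)/sin δ ≈ 0.337.
p = a·p₁ + b·p₂ ≈ (0.662, 0.555, -0.503); φ = arcsin(p_z) ≈ -30.19°, λ = atan2(p_y, p_x) ≈ 39.99°.

≈ 30°S, 40°E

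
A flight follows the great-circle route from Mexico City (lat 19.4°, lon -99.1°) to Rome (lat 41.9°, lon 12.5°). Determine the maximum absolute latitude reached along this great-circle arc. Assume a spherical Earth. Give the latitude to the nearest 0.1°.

The great circle lies in the plane with unit normal n̂ = (p₁ × p₂)/|p₁ × p₂|.
Here n̂_z ≈ +0.653; the vertex latitude is φ_max = arccos|n̂_z| ≈ 49.2°.

≈ 49.2°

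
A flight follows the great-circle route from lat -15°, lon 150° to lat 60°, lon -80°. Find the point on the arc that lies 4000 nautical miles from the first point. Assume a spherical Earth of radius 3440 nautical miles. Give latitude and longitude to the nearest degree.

Convert each endpoint to a unit vector on the sphere (x = cos φ cos λ, y = cos φ sin λ, z = sin φ).
The central angle between the endpoints is δ = arccos(p₁·p₂) ≈ 2.135 rad (122.3°). The total great-circle distance is δ·R ≈ 2.135 × 3440 ≈ 7344 nmi, so the target fraction is f = 4000/7344 ≈ 0.545.
Interpolate at f ≈ 0.545 with slerp weights a = sin((1−f)δ)/sin δ ≈ 0.977, b = sin(fδ)/sin δ ≈ 1.086.
p = a·p₁ + b·p₂ ≈ (-0.723, -0.063, 0.688); φ = arcsin(p_z) ≈ 43.44°, λ = atan2(p_y, p_x) ≈ -175.04°.

≈ lat 43°, lon -175°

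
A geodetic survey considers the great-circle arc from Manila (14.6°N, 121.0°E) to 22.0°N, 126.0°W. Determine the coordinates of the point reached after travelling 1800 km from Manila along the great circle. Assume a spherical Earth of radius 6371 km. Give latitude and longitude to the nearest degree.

≈ 22°N, 136°E

The haversine formula gives a central angle δ ≈ 1.830 rad (104.8°) between the endpoints. The total great-circle distance is δ·R ≈ 1.830 × 6371 ≈ 11658 km, so the target fraction is f = 1800/11658 ≈ 0.154.
Interpolate at f ≈ 0.154 with slerp weights a = sin((1−f)δ)/sin δ ≈ 1.034, b = sin(fδ)/sin δ ≈ 0.288.
p = a·p₁ + b·p₂ ≈ (-0.673, 0.642, 0.369); φ = arcsin(p_z) ≈ 21.64°, λ = atan2(p_y, p_x) ≈ 136.36°.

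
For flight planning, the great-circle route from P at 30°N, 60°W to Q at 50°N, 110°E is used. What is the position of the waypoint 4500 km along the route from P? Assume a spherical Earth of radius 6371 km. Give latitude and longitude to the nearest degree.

Convert each endpoint to a unit vector on the sphere (x = cos φ cos λ, y = cos φ sin λ, z = sin φ).
The central angle between the endpoints is δ = arccos(p₁·p₂) ≈ 1.737 rad (99.5°). The total great-circle distance is δ·R ≈ 1.737 × 6371 ≈ 11065 km, so the target fraction is f = 4500/11065 ≈ 0.407.
Interpolate at f ≈ 0.407 with slerp weights a = sin((1−f)δ)/sin δ ≈ 0.869, b = sin(fδ)/sin δ ≈ 0.658.
p = a·p₁ + b·p₂ ≈ (0.232, -0.255, 0.939); φ = arcsin(p_z) ≈ 69.86°, λ = atan2(p_y, p_x) ≈ -47.68°.

≈ 70°N, 48°W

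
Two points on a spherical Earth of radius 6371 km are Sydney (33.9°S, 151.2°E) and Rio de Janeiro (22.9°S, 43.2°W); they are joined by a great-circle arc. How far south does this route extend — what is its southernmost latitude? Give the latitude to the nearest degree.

≈ 77°S

The great circle lies in the plane with unit normal n̂ = (p₁ × p₂)/|p₁ × p₂|.
Here n̂_z ≈ +0.223; the vertex latitude is φ_max = arccos|n̂_z| ≈ 77.1°.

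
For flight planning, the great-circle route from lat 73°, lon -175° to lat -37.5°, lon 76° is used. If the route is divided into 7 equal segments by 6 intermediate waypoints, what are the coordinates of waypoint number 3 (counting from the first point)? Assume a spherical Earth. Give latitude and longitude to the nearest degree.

Write both endpoints as unit vectors p₁, p₂ with components (cos φ cos λ, cos φ sin λ, sin φ).
The central angle between the endpoints is δ = arccos(p₁·p₂) ≈ 2.289 rad (131.1°).
Interpolate at f = 3/7 with slerp weights a = sin((1−f)δ)/sin δ ≈ 1.282, b = sin(fδ)/sin δ ≈ 1.103.
p = a·p₁ + b·p₂ ≈ (-0.162, 0.816, 0.554); φ = arcsin(p_z) ≈ 33.66°, λ = atan2(p_y, p_x) ≈ 101.20°.

≈ lat 34°, lon 101°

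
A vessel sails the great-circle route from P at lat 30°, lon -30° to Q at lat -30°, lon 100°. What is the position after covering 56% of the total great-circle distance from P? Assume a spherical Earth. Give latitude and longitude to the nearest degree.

Convert each endpoint to a unit vector on the sphere (x = cos φ cos λ, y = cos φ sin λ, z = sin φ).
The central angle between the endpoints is δ = arccos(p₁·p₂) ≈ 2.392 rad (137.1°).
Interpolate at f = 0.56 with slerp weights a = sin((1−f)δ)/sin δ ≈ 1.275, b = sin(fδ)/sin δ ≈ 1.429.
p = a·p₁ + b·p₂ ≈ (0.742, 0.667, -0.077); φ = arcsin(p_z) ≈ -4.41°, λ = atan2(p_y, p_x) ≈ 41.95°.

≈ lat -4°, lon 42°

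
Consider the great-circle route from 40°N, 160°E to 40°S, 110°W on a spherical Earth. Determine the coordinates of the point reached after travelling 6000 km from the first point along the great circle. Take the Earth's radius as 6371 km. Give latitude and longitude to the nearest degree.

≈ 2°N, 157°W

Write both endpoints as unit vectors p₁, p₂ with components (cos φ cos λ, cos φ sin λ, sin φ).
The central angle between the endpoints is δ = arccos(p₁·p₂) ≈ 1.997 rad (114.4°). The total great-circle distance is δ·R ≈ 1.997 × 6371 ≈ 12721 km, so the target fraction is f = 6000/12721 ≈ 0.472.
Interpolate at f ≈ 0.472 with slerp weights a = sin((1−f)δ)/sin δ ≈ 0.955, b = sin(fδ)/sin δ ≈ 0.888.
p = a·p₁ + b·p₂ ≈ (-0.920, -0.389, 0.043); φ = arcsin(p_z) ≈ 2.48°, λ = atan2(p_y, p_x) ≈ -157.09°.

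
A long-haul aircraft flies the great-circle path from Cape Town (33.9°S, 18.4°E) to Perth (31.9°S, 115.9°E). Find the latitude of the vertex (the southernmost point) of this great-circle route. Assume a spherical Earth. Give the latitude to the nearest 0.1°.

The great circle lies in the plane with unit normal n̂ = (p₁ × p₂)/|p₁ × p₂|.
Here n̂_z ≈ +0.713; the vertex latitude is φ_max = arccos|n̂_z| ≈ 44.5°.
Check via Clairaut: cos φ_max = |cos φ₁| · sin C = cos(33.9°)·sin(120.7°) ≈ 0.713, again giving ≈ 44.5°.

≈ 44.5°S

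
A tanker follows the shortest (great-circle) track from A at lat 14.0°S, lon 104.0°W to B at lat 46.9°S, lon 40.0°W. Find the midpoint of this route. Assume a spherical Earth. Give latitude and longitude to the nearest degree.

Write both endpoints as unit vectors p₁, p₂ with components (cos φ cos λ, cos φ sin λ, sin φ).
The central angle between the endpoints is δ = arccos(p₁·p₂) ≈ 1.085 rad (62.1°).
Interpolate at f = 1/2 with slerp weights a = sin((1−f)δ)/sin δ ≈ 0.584, b = sin(fδ)/sin δ ≈ 0.584.
p = a·p₁ + b·p₂ ≈ (0.169, -0.806, -0.567); φ = arcsin(p_z) ≈ -34.57°, λ = atan2(p_y, p_x) ≈ -78.19°.

≈ lat 35°S, lon 78°W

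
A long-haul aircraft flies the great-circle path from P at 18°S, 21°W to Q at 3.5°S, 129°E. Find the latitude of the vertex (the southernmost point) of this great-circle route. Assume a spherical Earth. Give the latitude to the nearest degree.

≈ 37°S

The great circle lies in the plane with unit normal n̂ = (p₁ × p₂)/|p₁ × p₂|.
Here n̂_z ≈ +0.797; the vertex latitude is φ_max = arccos|n̂_z| ≈ 37.2°.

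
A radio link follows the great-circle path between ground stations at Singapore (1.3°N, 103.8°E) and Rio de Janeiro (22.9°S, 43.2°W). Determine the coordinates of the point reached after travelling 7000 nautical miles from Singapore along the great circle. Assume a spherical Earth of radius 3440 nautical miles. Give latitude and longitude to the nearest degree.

≈ (33°S, 17°W)

Convert each endpoint to a unit vector on the sphere (x = cos φ cos λ, y = cos φ sin λ, z = sin φ).
The central angle between the endpoints is δ = arccos(p₁·p₂) ≈ 2.467 rad (141.4°). The total great-circle distance is δ·R ≈ 2.467 × 3440 ≈ 8488 nmi, so the target fraction is f = 7000/8488 ≈ 0.825.
Interpolate at f ≈ 0.825 with slerp weights a = sin((1−f)δ)/sin δ ≈ 0.671, b = sin(fδ)/sin δ ≈ 1.432.
p = a·p₁ + b·p₂ ≈ (0.802, -0.251, -0.542); φ = arcsin(p_z) ≈ -32.83°, λ = atan2(p_y, p_x) ≈ -17.41°.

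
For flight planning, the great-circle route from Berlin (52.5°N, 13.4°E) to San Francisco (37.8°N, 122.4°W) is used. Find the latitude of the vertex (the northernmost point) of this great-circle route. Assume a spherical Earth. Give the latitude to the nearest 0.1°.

≈ 70.2°N

The great circle lies in the plane with unit normal n̂ = (p₁ × p₂)/|p₁ × p₂|.
Here n̂_z ≈ -0.339; the vertex latitude is φ_max = arccos|n̂_z| ≈ 70.2°.
Check via Clairaut: cos φ_max = |cos φ₁| · sin C = cos(52.5°)·sin(33.8°) ≈ 0.339, again giving ≈ 70.2°.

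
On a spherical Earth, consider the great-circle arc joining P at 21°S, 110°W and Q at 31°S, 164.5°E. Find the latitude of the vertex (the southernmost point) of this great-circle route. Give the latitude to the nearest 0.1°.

≈ 34.6°S

The great circle lies in the plane with unit normal n̂ = (p₁ × p₂)/|p₁ × p₂|.
Here n̂_z ≈ -0.823; the vertex latitude is φ_max = arccos|n̂_z| ≈ 34.6°.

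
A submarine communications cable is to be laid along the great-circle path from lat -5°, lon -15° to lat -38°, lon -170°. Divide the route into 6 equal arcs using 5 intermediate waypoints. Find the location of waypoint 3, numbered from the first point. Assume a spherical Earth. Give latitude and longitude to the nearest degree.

≈ lat -58°, lon -65°

Write both endpoints as unit vectors p₁, p₂ with components (cos φ cos λ, cos φ sin λ, sin φ).
The central angle between the endpoints is δ = arccos(p₁·p₂) ≈ 2.289 rad (131.1°).
Interpolate at f = 3/6 with slerp weights a = sin((1−f)δ)/sin δ ≈ 1.209, b = sin(fδ)/sin δ ≈ 1.209.
p = a·p₁ + b·p₂ ≈ (0.225, -0.477, -0.850); φ = arcsin(p_z) ≈ -58.16°, λ = atan2(p_y, p_x) ≈ -64.74°.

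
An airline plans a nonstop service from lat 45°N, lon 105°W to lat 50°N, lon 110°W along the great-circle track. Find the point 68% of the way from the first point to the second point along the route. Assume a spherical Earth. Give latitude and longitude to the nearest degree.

Write both endpoints as unit vectors p₁, p₂ with components (cos φ cos λ, cos φ sin λ, sin φ).
The central angle between the endpoints is δ = arccos(p₁·p₂) ≈ 0.105 rad (6.0°).
Interpolate at f = 0.68 with slerp weights a = sin((1−f)δ)/sin δ ≈ 0.321, b = sin(fδ)/sin δ ≈ 0.681.
p = a·p₁ + b·p₂ ≈ (-0.208, -0.630, 0.748); φ = arcsin(p_z) ≈ 48.42°, λ = atan2(p_y, p_x) ≈ -108.29°.

≈ lat 48°N, lon 108°W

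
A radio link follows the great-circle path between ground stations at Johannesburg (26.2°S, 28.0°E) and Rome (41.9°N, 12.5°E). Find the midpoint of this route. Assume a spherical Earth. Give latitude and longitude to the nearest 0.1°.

Write both endpoints as unit vectors p₁, p₂ with components (cos φ cos λ, cos φ sin λ, sin φ).
The central angle between the endpoints is δ = arccos(p₁·p₂) ≈ 1.215 rad (69.6°).
Interpolate at f = 1/2 with slerp weights a = sin((1−f)δ)/sin δ ≈ 0.609, b = sin(fδ)/sin δ ≈ 0.609.
p = a·p₁ + b·p₂ ≈ (0.925, 0.355, 0.138); φ = arcsin(p_z) ≈ 7.92°, λ = atan2(p_y, p_x) ≈ 20.98°.

≈ 7.9°N, 21.0°E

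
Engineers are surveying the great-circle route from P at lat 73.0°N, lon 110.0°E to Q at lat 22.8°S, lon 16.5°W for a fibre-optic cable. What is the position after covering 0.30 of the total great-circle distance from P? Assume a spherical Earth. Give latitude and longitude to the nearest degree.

≈ lat 58°N, lon 15°E

The haversine formula gives a central angle δ ≈ 2.130 rad (122.1°) between the endpoints.
Interpolate at f = 0.30 with slerp weights a = sin((1−f)δ)/sin δ ≈ 1.176, b = sin(fδ)/sin δ ≈ 0.704.
p = a·p₁ + b·p₂ ≈ (0.505, 0.139, 0.852); φ = arcsin(p_z) ≈ 58.45°, λ = atan2(p_y, p_x) ≈ 15.39°.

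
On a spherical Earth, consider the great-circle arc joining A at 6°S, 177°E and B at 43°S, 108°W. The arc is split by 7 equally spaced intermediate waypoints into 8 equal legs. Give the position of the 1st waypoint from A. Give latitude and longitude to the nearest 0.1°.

≈ 12.3°S, 176.0°W

Write both endpoints as unit vectors p₁, p₂ with components (cos φ cos λ, cos φ sin λ, sin φ).
The central angle between the endpoints is δ = arccos(p₁·p₂) ≈ 1.308 rad (75.0°).
Interpolate at f = 1/8 with slerp weights a = sin((1−f)δ)/sin δ ≈ 0.943, b = sin(fδ)/sin δ ≈ 0.169.
p = a·p₁ + b·p₂ ≈ (-0.975, -0.068, -0.214); φ = arcsin(p_z) ≈ -12.33°, λ = atan2(p_y, p_x) ≈ -176.00°.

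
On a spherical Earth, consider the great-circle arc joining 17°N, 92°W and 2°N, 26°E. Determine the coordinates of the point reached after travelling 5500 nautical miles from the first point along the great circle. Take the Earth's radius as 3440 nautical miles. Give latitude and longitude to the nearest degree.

≈ 10°N, 3°E

Convert each endpoint to a unit vector on the sphere (x = cos φ cos λ, y = cos φ sin λ, z = sin φ).
The central angle between the endpoints is δ = arccos(p₁·p₂) ≈ 2.025 rad (116.0°). The total great-circle distance is δ·R ≈ 2.025 × 3440 ≈ 6965 nmi, so the target fraction is f = 5500/6965 ≈ 0.790.
Interpolate at f ≈ 0.790 with slerp weights a = sin((1−f)δ)/sin δ ≈ 0.460, b = sin(fδ)/sin δ ≈ 1.112.
p = a·p₁ + b·p₂ ≈ (0.984, 0.048, 0.173); φ = arcsin(p_z) ≈ 9.97°, λ = atan2(p_y, p_x) ≈ 2.79°.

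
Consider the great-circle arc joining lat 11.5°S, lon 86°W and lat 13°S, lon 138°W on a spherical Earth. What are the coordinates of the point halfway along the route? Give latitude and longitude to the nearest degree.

Write both endpoints as unit vectors p₁, p₂ with components (cos φ cos λ, cos φ sin λ, sin φ).
The central angle between the endpoints is δ = arccos(p₁·p₂) ≈ 0.886 rad (50.8°).
Interpolate at f = 1/2 with slerp weights a = sin((1−f)δ)/sin δ ≈ 0.553, b = sin(fδ)/sin δ ≈ 0.553.
p = a·p₁ + b·p₂ ≈ (-0.363, -0.902, -0.235); φ = arcsin(p_z) ≈ -13.58°, λ = atan2(p_y, p_x) ≈ -111.92°.

≈ lat 14°S, lon 112°W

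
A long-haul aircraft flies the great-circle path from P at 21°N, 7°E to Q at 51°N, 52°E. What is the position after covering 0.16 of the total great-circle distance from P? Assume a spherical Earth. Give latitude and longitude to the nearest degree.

≈ 27°N, 12°E

Convert each endpoint to a unit vector on the sphere (x = cos φ cos λ, y = cos φ sin λ, z = sin φ).
The central angle between the endpoints is δ = arccos(p₁·p₂) ≈ 0.804 rad (46.1°).
Interpolate at f = 0.16 with slerp weights a = sin((1−f)δ)/sin δ ≈ 0.868, b = sin(fδ)/sin δ ≈ 0.178.
p = a·p₁ + b·p₂ ≈ (0.873, 0.187, 0.450); φ = arcsin(p_z) ≈ 26.71°, λ = atan2(p_y, p_x) ≈ 12.09°.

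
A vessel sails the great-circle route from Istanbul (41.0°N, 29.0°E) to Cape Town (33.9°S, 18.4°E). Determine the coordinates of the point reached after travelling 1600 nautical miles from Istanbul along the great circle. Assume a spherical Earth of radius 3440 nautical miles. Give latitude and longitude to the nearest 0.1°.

≈ 14.6°N, 24.8°E

Write both endpoints as unit vectors p₁, p₂ with components (cos φ cos λ, cos φ sin λ, sin φ).
The central angle between the endpoints is δ = arccos(p₁·p₂) ≈ 1.318 rad (75.5°). The total great-circle distance is δ·R ≈ 1.318 × 3440 ≈ 4535 nmi, so the target fraction is f = 1600/4535 ≈ 0.353.
Interpolate at f ≈ 0.353 with slerp weights a = sin((1−f)δ)/sin δ ≈ 0.778, b = sin(fδ)/sin δ ≈ 0.463.
p = a·p₁ + b·p₂ ≈ (0.878, 0.406, 0.252); φ = arcsin(p_z) ≈ 14.60°, λ = atan2(p_y, p_x) ≈ 24.81°.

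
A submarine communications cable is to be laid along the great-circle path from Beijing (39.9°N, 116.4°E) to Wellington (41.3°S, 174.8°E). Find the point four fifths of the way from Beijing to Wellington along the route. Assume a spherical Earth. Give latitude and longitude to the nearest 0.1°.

Convert each endpoint to a unit vector on the sphere (x = cos φ cos λ, y = cos φ sin λ, z = sin φ).
The central angle between the endpoints is δ = arccos(p₁·p₂) ≈ 1.692 rad (97.0°).
Interpolate at f = 4/5 with slerp weights a = sin((1−f)δ)/sin δ ≈ 0.335, b = sin(fδ)/sin δ ≈ 0.984.
p = a·p₁ + b·p₂ ≈ (-0.850, 0.297, -0.435); φ = arcsin(p_z) ≈ -25.77°, λ = atan2(p_y, p_x) ≈ 160.75°.

≈ (25.8°S, 160.8°E)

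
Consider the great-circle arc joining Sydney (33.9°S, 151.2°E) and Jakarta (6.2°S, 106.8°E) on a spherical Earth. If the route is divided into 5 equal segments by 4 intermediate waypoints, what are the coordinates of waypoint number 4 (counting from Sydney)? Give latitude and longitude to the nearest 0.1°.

Write both endpoints as unit vectors p₁, p₂ with components (cos φ cos λ, cos φ sin λ, sin φ).
The central angle between the endpoints is δ = arccos(p₁·p₂) ≈ 0.863 rad (49.5°).
Interpolate at f = 4/5 with slerp weights a = sin((1−f)δ)/sin δ ≈ 0.226, b = sin(fδ)/sin δ ≈ 0.838.
p = a·p₁ + b·p₂ ≈ (-0.405, 0.888, -0.217); φ = arcsin(p_z) ≈ -12.51°, λ = atan2(p_y, p_x) ≈ 114.53°.

≈ 12.5°S, 114.5°E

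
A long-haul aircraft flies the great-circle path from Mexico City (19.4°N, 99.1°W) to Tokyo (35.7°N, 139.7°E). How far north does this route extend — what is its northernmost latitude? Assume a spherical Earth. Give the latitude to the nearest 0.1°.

The great circle lies in the plane with unit normal n̂ = (p₁ × p₂)/|p₁ × p₂|.
Here n̂_z ≈ -0.669; the vertex latitude is φ_max = arccos|n̂_z| ≈ 48.0°.

≈ 48.0°N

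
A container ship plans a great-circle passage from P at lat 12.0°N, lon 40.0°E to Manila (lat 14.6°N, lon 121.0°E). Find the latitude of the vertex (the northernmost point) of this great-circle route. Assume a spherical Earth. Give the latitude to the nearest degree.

≈ 17°N

The great circle lies in the plane with unit normal n̂ = (p₁ × p₂)/|p₁ × p₂|.
Here n̂_z ≈ +0.954; the vertex latitude is φ_max = arccos|n̂_z| ≈ 17.4°.
Check via Clairaut: cos φ_max = |cos φ₁| · sin C = cos(12.0°)·sin(77.3°) ≈ 0.954, again giving ≈ 17.4°.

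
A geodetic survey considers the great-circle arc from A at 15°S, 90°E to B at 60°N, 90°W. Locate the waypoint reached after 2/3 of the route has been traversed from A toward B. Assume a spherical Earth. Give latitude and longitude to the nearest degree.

Convert each endpoint to a unit vector on the sphere (x = cos φ cos λ, y = cos φ sin λ, z = sin φ).
The central angle between the endpoints is δ = arccos(p₁·p₂) ≈ 2.356 rad (135.0°).
Interpolate at f = 2/3 with slerp weights a = sin((1−f)δ)/sin δ ≈ 1.000, b = sin(fδ)/sin δ ≈ 1.414.
p = a·p₁ + b·p₂ ≈ (0.000, 0.259, 0.966); φ = arcsin(p_z) ≈ 75.00°, λ = atan2(p_y, p_x) ≈ 90.00°.

≈ 75°N, 90°E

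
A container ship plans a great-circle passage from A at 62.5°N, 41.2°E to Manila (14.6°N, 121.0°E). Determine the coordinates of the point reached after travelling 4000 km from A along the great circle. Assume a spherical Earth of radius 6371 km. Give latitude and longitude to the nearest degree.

The haversine formula gives a central angle δ ≈ 1.263 rad (72.4°) between the endpoints. The total great-circle distance is δ·R ≈ 1.263 × 6371 ≈ 8048 km, so the target fraction is f = 4000/8048 ≈ 0.497.
Interpolate at f ≈ 0.497 with slerp weights a = sin((1−f)δ)/sin δ ≈ 0.623, b = sin(fδ)/sin δ ≈ 0.616.
p = a·p₁ + b·p₂ ≈ (-0.091, 0.701, 0.708); φ = arcsin(p_z) ≈ 45.05°, λ = atan2(p_y, p_x) ≈ 97.39°.

≈ 45°N, 97°E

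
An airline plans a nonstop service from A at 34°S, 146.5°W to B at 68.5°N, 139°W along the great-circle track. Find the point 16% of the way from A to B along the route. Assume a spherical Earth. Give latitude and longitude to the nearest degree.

Convert each endpoint to a unit vector on the sphere (x = cos φ cos λ, y = cos φ sin λ, z = sin φ).
The central angle between the endpoints is δ = arccos(p₁·p₂) ≈ 1.792 rad (102.7°).
Interpolate at f = 0.16 with slerp weights a = sin((1−f)δ)/sin δ ≈ 1.023, b = sin(fδ)/sin δ ≈ 0.290.
p = a·p₁ + b·p₂ ≈ (-0.787, -0.538, -0.302); φ = arcsin(p_z) ≈ -17.59°, λ = atan2(p_y, p_x) ≈ -145.67°.

≈ 18°S, 146°W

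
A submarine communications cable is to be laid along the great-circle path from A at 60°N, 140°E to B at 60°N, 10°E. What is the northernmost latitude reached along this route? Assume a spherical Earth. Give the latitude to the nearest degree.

The great circle lies in the plane with unit normal n̂ = (p₁ × p₂)/|p₁ × p₂|.
Here n̂_z ≈ -0.237; the vertex latitude is φ_max = arccos|n̂_z| ≈ 76.3°.

≈ 76°N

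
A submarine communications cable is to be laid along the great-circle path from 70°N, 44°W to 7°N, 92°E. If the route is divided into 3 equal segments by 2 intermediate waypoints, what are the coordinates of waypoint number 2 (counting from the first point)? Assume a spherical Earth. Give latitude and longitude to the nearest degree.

From cos δ = sin φ₁ sin φ₂ + cos φ₁ cos φ₂ cos Δλ, the central angle is δ ≈ 1.701 rad (97.5°).
Interpolate at f = 2/3 with slerp weights a = sin((1−f)δ)/sin δ ≈ 0.542, b = sin(fδ)/sin δ ≈ 0.914.
p = a·p₁ + b·p₂ ≈ (0.102, 0.778, 0.620); φ = arcsin(p_z) ≈ 38.34°, λ = atan2(p_y, p_x) ≈ 82.56°.

≈ 38°N, 83°E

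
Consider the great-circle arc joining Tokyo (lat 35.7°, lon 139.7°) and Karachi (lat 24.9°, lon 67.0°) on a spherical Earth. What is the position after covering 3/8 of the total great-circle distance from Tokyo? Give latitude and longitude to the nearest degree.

The haversine formula gives a central angle δ ≈ 1.087 rad (62.3°) between the endpoints.
Interpolate at f = 3/8 with slerp weights a = sin((1−f)δ)/sin δ ≈ 0.710, b = sin(fδ)/sin δ ≈ 0.448.
p = a·p₁ + b·p₂ ≈ (-0.281, 0.747, 0.603); φ = arcsin(p_z) ≈ 37.07°, λ = atan2(p_y, p_x) ≈ 110.61°.

≈ lat 37°, lon 111°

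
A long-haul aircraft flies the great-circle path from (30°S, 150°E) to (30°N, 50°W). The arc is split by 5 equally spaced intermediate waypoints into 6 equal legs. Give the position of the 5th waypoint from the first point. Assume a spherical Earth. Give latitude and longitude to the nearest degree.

≈ (24°N, 80°W)

Write both endpoints as unit vectors p₁, p₂ with components (cos φ cos λ, cos φ sin λ, sin φ).
The central angle between the endpoints is δ = arccos(p₁·p₂) ≈ 2.840 rad (162.7°).
Interpolate at f = 5/6 with slerp weights a = sin((1−f)δ)/sin δ ≈ 1.533, b = sin(fδ)/sin δ ≈ 2.354.
p = a·p₁ + b·p₂ ≈ (0.161, -0.898, 0.410); φ = arcsin(p_z) ≈ 24.23°, λ = atan2(p_y, p_x) ≈ -79.86°.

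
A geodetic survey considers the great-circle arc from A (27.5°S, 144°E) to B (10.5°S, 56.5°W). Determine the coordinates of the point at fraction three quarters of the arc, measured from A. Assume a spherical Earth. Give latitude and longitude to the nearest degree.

From cos δ = sin φ₁ sin φ₂ + cos φ₁ cos φ₂ cos Δλ, the central angle is δ ≈ 2.393 rad (137.1°).
Interpolate at f = 3/4 with slerp weights a = sin((1−f)δ)/sin δ ≈ 0.828, b = sin(fδ)/sin δ ≈ 1.433.
p = a·p₁ + b·p₂ ≈ (0.184, -0.743, -0.643); φ = arcsin(p_z) ≈ -40.04°, λ = atan2(p_y, p_x) ≈ -76.12°.

≈ (40°S, 76°W)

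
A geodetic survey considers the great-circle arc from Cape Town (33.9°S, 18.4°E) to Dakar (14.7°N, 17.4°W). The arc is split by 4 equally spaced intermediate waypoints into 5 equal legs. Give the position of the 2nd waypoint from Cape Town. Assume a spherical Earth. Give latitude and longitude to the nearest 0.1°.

≈ (15.0°S, 2.5°E)

Convert each endpoint to a unit vector on the sphere (x = cos φ cos λ, y = cos φ sin λ, z = sin φ).
The central angle between the endpoints is δ = arccos(p₁·p₂) ≈ 1.036 rad (59.4°).
Interpolate at f = 2/5 with slerp weights a = sin((1−f)δ)/sin δ ≈ 0.677, b = sin(fδ)/sin δ ≈ 0.468.
p = a·p₁ + b·p₂ ≈ (0.965, 0.042, -0.259); φ = arcsin(p_z) ≈ -15.00°, λ = atan2(p_y, p_x) ≈ 2.49°.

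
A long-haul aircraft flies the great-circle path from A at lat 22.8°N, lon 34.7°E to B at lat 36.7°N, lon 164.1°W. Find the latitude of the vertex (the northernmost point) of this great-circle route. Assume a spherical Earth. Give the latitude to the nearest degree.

The great circle lies in the plane with unit normal n̂ = (p₁ × p₂)/|p₁ × p₂|.
Here n̂_z ≈ +0.270; the vertex latitude is φ_max = arccos|n̂_z| ≈ 74.4°.

≈ 74°N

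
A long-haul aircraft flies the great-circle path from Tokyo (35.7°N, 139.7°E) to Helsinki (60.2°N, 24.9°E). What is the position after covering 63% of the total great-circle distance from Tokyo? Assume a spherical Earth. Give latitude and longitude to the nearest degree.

From cos δ = sin φ₁ sin φ₂ + cos φ₁ cos φ₂ cos Δλ, the central angle is δ ≈ 1.227 rad (70.3°).
Interpolate at f = 0.63 with slerp weights a = sin((1−f)δ)/sin δ ≈ 0.466, b = sin(fδ)/sin δ ≈ 0.742.
p = a·p₁ + b·p₂ ≈ (0.046, 0.400, 0.915); φ = arcsin(p_z) ≈ 66.27°, λ = atan2(p_y, p_x) ≈ 83.46°.

≈ 66°N, 83°E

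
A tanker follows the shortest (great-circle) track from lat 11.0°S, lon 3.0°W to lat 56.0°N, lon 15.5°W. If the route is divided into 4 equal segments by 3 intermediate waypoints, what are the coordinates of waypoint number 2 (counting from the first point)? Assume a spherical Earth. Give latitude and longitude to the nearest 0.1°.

≈ lat 22.6°N, lon 7.5°W

Write both endpoints as unit vectors p₁, p₂ with components (cos φ cos λ, cos φ sin λ, sin φ).
The central angle between the endpoints is δ = arccos(p₁·p₂) ≈ 1.183 rad (67.8°).
Interpolate at f = 2/4 with slerp weights a = sin((1−f)δ)/sin δ ≈ 0.602, b = sin(fδ)/sin δ ≈ 0.602.
p = a·p₁ + b·p₂ ≈ (0.915, -0.121, 0.384); φ = arcsin(p_z) ≈ 22.61°, λ = atan2(p_y, p_x) ≈ -7.53°.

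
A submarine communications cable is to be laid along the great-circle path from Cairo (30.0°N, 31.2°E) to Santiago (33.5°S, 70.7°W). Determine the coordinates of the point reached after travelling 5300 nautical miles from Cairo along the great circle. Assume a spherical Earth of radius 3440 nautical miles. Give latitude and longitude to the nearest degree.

From cos δ = sin φ₁ sin φ₂ + cos φ₁ cos φ₂ cos Δλ, the central angle is δ ≈ 2.010 rad (115.1°). The total great-circle distance is δ·R ≈ 2.010 × 3440 ≈ 6913 nmi, so the target fraction is f = 5300/6913 ≈ 0.767.
Interpolate at f ≈ 0.767 with slerp weights a = sin((1−f)δ)/sin δ ≈ 0.499, b = sin(fδ)/sin δ ≈ 1.104.
p = a·p₁ + b·p₂ ≈ (0.674, -0.645, -0.360); φ = arcsin(p_z) ≈ -21.09°, λ = atan2(p_y, p_x) ≈ -43.74°.

≈ 21°S, 44°W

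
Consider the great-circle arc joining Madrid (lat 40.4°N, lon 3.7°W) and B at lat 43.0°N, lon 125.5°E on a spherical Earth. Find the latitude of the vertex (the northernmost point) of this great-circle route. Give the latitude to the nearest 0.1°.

≈ 64.3°N

The great circle lies in the plane with unit normal n̂ = (p₁ × p₂)/|p₁ × p₂|.
Here n̂_z ≈ +0.433; the vertex latitude is φ_max = arccos|n̂_z| ≈ 64.3°.
Check via Clairaut: cos φ_max = |cos φ₁| · sin C = cos(40.4°)·sin(34.7°) ≈ 0.433, again giving ≈ 64.3°.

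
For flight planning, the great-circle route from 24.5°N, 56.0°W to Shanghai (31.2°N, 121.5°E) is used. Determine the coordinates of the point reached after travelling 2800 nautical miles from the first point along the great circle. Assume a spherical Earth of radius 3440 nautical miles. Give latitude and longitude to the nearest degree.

≈ 71°N, 50°W

Write both endpoints as unit vectors p₁, p₂ with components (cos φ cos λ, cos φ sin λ, sin φ).
The central angle between the endpoints is δ = arccos(p₁·p₂) ≈ 2.169 rad (124.2°). The total great-circle distance is δ·R ≈ 2.169 × 3440 ≈ 7460 nmi, so the target fraction is f = 2800/7460 ≈ 0.375.
Interpolate at f ≈ 0.375 with slerp weights a = sin((1−f)δ)/sin δ ≈ 1.182, b = sin(fδ)/sin δ ≈ 0.880.
p = a·p₁ + b·p₂ ≈ (0.208, -0.250, 0.946); φ = arcsin(p_z) ≈ 71.02°, λ = atan2(p_y, p_x) ≈ -50.21°.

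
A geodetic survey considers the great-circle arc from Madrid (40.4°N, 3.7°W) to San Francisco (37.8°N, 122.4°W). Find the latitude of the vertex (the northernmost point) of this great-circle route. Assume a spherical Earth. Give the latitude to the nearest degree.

≈ 58°N

The great circle lies in the plane with unit normal n̂ = (p₁ × p₂)/|p₁ × p₂|.
Here n̂_z ≈ -0.531; the vertex latitude is φ_max = arccos|n̂_z| ≈ 57.9°.
Check via Clairaut: cos φ_max = |cos φ₁| · sin C = cos(40.4°)·sin(44.2°) ≈ 0.531, again giving ≈ 57.9°.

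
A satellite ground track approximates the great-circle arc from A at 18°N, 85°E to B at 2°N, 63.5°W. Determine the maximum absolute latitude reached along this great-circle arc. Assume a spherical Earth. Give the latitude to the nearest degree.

≈ 34°N

The great circle lies in the plane with unit normal n̂ = (p₁ × p₂)/|p₁ × p₂|.
Here n̂_z ≈ -0.827; the vertex latitude is φ_max = arccos|n̂_z| ≈ 34.2°.
Check via Clairaut: cos φ_max = |cos φ₁| · sin C = cos(18.0°)·sin(60.4°) ≈ 0.827, again giving ≈ 34.2°.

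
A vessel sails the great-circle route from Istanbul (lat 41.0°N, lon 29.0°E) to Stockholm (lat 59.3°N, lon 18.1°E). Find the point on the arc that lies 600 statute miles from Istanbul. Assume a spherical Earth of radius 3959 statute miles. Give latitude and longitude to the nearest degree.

≈ lat 49°N, lon 25°E

Convert each endpoint to a unit vector on the sphere (x = cos φ cos λ, y = cos φ sin λ, z = sin φ).
The central angle between the endpoints is δ = arccos(p₁·p₂) ≈ 0.341 rad (19.5°). The total great-circle distance is δ·R ≈ 0.341 × 3959 ≈ 1349 mi, so the target fraction is f = 600/1349 ≈ 0.445.
Interpolate at f ≈ 0.445 with slerp weights a = sin((1−f)δ)/sin δ ≈ 0.563, b = sin(fδ)/sin δ ≈ 0.452.
p = a·p₁ + b·p₂ ≈ (0.591, 0.278, 0.758); φ = arcsin(p_z) ≈ 49.26°, λ = atan2(p_y, p_x) ≈ 25.17°.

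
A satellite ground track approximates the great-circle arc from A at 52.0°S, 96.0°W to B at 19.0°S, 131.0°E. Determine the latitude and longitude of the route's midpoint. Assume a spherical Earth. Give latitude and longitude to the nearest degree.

Convert each endpoint to a unit vector on the sphere (x = cos φ cos λ, y = cos φ sin λ, z = sin φ).
The central angle between the endpoints is δ = arccos(p₁·p₂) ≈ 1.712 rad (98.1°).
Interpolate at f = 1/2 with slerp weights a = sin((1−f)δ)/sin δ ≈ 0.763, b = sin(fδ)/sin δ ≈ 0.763.
p = a·p₁ + b·p₂ ≈ (-0.522, 0.077, -0.849); φ = arcsin(p_z) ≈ -58.14°, λ = atan2(p_y, p_x) ≈ 171.58°.

≈ 58°S, 172°E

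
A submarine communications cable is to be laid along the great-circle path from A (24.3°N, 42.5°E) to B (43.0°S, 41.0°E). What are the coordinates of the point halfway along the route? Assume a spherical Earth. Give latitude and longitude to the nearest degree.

The haversine formula gives a central angle δ ≈ 1.175 rad (67.3°) between the endpoints.
Interpolate at f = 1/2 with slerp weights a = sin((1−f)δ)/sin δ ≈ 0.601, b = sin(fδ)/sin δ ≈ 0.601.
p = a·p₁ + b·p₂ ≈ (0.735, 0.658, -0.162); φ = arcsin(p_z) ≈ -9.35°, λ = atan2(p_y, p_x) ≈ 41.83°.

≈ (9°S, 42°E)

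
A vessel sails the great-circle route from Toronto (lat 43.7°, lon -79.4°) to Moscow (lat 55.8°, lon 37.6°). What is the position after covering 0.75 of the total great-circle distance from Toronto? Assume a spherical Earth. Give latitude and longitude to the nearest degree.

Convert each endpoint to a unit vector on the sphere (x = cos φ cos λ, y = cos φ sin λ, z = sin φ).
The central angle between the endpoints is δ = arccos(p₁·p₂) ≈ 1.173 rad (67.2°).
Interpolate at f = 0.75 with slerp weights a = sin((1−f)δ)/sin δ ≈ 0.314, b = sin(fδ)/sin δ ≈ 0.836.
p = a·p₁ + b·p₂ ≈ (0.414, 0.064, 0.908); φ = arcsin(p_z) ≈ 65.24°, λ = atan2(p_y, p_x) ≈ 8.76°.

≈ lat 65°, lon 9°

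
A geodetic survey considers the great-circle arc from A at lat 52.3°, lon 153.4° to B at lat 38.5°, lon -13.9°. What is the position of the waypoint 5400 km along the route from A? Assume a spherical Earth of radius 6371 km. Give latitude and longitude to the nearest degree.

The haversine formula gives a central angle δ ≈ 1.545 rad (88.5°) between the endpoints. The total great-circle distance is δ·R ≈ 1.545 × 6371 ≈ 9844 km, so the target fraction is f = 5400/9844 ≈ 0.549.
Interpolate at f ≈ 0.549 with slerp weights a = sin((1−f)δ)/sin δ ≈ 0.643, b = sin(fδ)/sin δ ≈ 0.750.
p = a·p₁ + b·p₂ ≈ (0.218, 0.035, 0.975); φ = arcsin(p_z) ≈ 77.22°, λ = atan2(p_y, p_x) ≈ 9.09°.

≈ lat 77°, lon 9°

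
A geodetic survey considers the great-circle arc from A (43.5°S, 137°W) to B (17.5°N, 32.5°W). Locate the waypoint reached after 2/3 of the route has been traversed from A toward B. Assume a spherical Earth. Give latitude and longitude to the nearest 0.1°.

Write both endpoints as unit vectors p₁, p₂ with components (cos φ cos λ, cos φ sin λ, sin φ).
The central angle between the endpoints is δ = arccos(p₁·p₂) ≈ 1.961 rad (112.3°).
Interpolate at f = 2/3 with slerp weights a = sin((1−f)δ)/sin δ ≈ 0.657, b = sin(fδ)/sin δ ≈ 1.044.
p = a·p₁ + b·p₂ ≈ (0.491, -0.860, -0.139); φ = arcsin(p_z) ≈ -7.97°, λ = atan2(p_y, p_x) ≈ -60.29°.

≈ (8.0°S, 60.3°W)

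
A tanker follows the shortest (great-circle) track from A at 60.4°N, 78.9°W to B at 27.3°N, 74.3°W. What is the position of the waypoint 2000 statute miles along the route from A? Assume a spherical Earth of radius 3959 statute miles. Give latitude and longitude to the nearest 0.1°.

Write both endpoints as unit vectors p₁, p₂ with components (cos φ cos λ, cos φ sin λ, sin φ).
The central angle between the endpoints is δ = arccos(p₁·p₂) ≈ 0.580 rad (33.2°). The total great-circle distance is δ·R ≈ 0.580 × 3959 ≈ 2297 mi, so the target fraction is f = 2000/2297 ≈ 0.871.
Interpolate at f ≈ 0.871 with slerp weights a = sin((1−f)δ)/sin δ ≈ 0.137, b = sin(fδ)/sin δ ≈ 0.883.
p = a·p₁ + b·p₂ ≈ (0.225, -0.821, 0.524); φ = arcsin(p_z) ≈ 31.59°, λ = atan2(p_y, p_x) ≈ -74.66°.

≈ 31.6°N, 74.7°W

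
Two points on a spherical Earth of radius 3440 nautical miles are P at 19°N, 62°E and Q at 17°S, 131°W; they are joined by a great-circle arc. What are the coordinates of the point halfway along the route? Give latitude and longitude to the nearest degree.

Convert each endpoint to a unit vector on the sphere (x = cos φ cos λ, y = cos φ sin λ, z = sin φ).
The central angle between the endpoints is δ = arccos(p₁·p₂) ≈ 2.923 rad (167.5°).
Interpolate at f = 1/2 with slerp weights a = sin((1−f)δ)/sin δ ≈ 4.585, b = sin(fδ)/sin δ ≈ 4.585.
p = a·p₁ + b·p₂ ≈ (-0.841, 0.519, 0.152); φ = arcsin(p_z) ≈ 8.75°, λ = atan2(p_y, p_x) ≈ 148.35°.

≈ 9°N, 148°E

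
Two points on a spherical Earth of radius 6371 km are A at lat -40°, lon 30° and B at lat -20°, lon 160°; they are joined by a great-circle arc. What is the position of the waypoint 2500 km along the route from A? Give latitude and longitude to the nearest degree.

≈ lat -52°, lon 58°

The haversine formula gives a central angle δ ≈ 1.816 rad (104.1°) between the endpoints. The total great-circle distance is δ·R ≈ 1.816 × 6371 ≈ 11570 km, so the target fraction is f = 2500/11570 ≈ 0.216.
Interpolate at f ≈ 0.216 with slerp weights a = sin((1−f)δ)/sin δ ≈ 1.020, b = sin(fδ)/sin δ ≈ 0.394.
p = a·p₁ + b·p₂ ≈ (0.328, 0.517, -0.790); φ = arcsin(p_z) ≈ -52.21°, λ = atan2(p_y, p_x) ≈ 57.59°.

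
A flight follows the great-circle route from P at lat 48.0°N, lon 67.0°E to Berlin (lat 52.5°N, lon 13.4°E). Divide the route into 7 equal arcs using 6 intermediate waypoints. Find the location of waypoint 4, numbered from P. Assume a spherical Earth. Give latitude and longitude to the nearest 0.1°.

Write both endpoints as unit vectors p₁, p₂ with components (cos φ cos λ, cos φ sin λ, sin φ).
The central angle between the endpoints is δ = arccos(p₁·p₂) ≈ 0.589 rad (33.8°).
Interpolate at f = 4/7 with slerp weights a = sin((1−f)δ)/sin δ ≈ 0.450, b = sin(fδ)/sin δ ≈ 0.595.
p = a·p₁ + b·p₂ ≈ (0.470, 0.361, 0.806); φ = arcsin(p_z) ≈ 53.69°, λ = atan2(p_y, p_x) ≈ 37.54°.

≈ lat 53.7°N, lon 37.5°E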